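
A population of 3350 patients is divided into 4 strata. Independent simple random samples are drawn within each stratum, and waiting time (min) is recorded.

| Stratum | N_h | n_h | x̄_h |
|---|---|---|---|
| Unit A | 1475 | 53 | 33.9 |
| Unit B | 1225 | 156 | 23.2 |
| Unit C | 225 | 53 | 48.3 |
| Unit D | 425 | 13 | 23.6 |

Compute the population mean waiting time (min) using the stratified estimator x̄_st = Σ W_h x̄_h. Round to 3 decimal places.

x̄_st ≈ 29.648

N = Σ N_h = 3350. Stratum weights W_h = N_h/N.
x̄_st = (1475·33.9 + 1225·23.2 + 225·48.3 + 425·23.6) / 3350 = 29.64776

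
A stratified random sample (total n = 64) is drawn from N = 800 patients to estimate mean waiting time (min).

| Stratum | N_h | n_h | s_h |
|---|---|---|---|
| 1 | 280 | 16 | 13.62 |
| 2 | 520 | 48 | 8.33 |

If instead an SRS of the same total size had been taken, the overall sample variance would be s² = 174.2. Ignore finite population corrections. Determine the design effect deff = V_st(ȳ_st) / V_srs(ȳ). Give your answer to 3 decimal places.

V̂(ȳ_st) = Σ W_h² s_h²/n_h, with W_h = N_h/N and N = 800:
  stratum 1: (280/800)²·13.62²/16 = 1.42027
  stratum 2: (520/800)²·8.33²/48 = 0.610767
V_st = 2.03103
V_srs = s²/n = 174.2/64 = 2.72187
deff = V_st / V_srs = 2.03103/2.72187 = 0.7462

deff ≈ 0.746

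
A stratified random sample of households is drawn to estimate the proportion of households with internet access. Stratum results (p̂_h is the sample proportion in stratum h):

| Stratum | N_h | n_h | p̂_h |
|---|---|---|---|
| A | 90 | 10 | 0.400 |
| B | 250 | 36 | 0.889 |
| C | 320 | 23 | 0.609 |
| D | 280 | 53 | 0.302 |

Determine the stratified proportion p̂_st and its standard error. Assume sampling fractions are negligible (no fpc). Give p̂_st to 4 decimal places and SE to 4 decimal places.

p̂_st ≈ 0.5720, SE ≈ 0.0454

N = 940; stratum weights W_h = N_h/N.
p̂_st = Σ W_h p̂_h = (90·0.400 + 250·0.889 + 320·0.609 + 280·0.302)/940 = 0.57201
V̂(p̂_st) = Σ W_h² p̂_h(1−p̂_h)/(n_h−1):
  stratum A: (90/940)²·0.400·0.600/9 = 0.000244455
  stratum B: (250/940)²·0.889·0.111/35 = 0.000199426
  stratum C: (320/940)²·0.609·0.391/22 = 0.00125434
  stratum D: (280/940)²·0.302·0.698/52 = 0.000359683
V̂(p̂_st) = 0.0020579; SE = √V̂ = 0.0453641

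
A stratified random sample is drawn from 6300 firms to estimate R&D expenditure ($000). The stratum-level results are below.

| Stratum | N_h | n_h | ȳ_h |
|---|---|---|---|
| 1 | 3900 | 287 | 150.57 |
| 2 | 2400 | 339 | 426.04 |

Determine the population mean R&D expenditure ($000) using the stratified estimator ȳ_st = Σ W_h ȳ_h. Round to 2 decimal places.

N = Σ N_h = 6300. Stratum weights W_h = N_h/N.
ȳ_st = (3900·150.57 + 2400·426.04) / 6300 = 255.5110

ȳ_st ≈ 255.51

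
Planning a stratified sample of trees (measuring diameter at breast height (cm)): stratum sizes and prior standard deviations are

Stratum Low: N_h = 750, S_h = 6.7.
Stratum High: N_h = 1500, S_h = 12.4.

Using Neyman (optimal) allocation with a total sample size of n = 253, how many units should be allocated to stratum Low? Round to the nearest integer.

54

Neyman allocation: n_h = n · N_h S_h / Σ N_i S_i, with n = 253.
  stratum Low: N_h·S_h = 750·6.7 = 5025.00
  stratum High: N_h·S_h = 1500·12.4 = 18600.00
Σ N_h S_h = 23625.00
n for stratum Low = 253·5025.00/23625.00 = 53.813 → 54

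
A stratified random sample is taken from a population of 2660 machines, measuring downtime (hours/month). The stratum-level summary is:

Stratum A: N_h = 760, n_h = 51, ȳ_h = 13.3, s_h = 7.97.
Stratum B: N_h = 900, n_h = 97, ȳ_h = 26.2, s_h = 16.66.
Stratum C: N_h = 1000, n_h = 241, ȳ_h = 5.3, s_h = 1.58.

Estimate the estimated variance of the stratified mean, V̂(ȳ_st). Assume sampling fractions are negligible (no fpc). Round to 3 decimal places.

V̂(ȳ_st) ≈ 0.431

V̂(ȳ_st) = Σ W_h² s_h²/n_h, with W_h = N_h/N and N = 2660:
  stratum A: (760/2660)²·7.97²/51 = 0.101674
  stratum B: (900/2660)²·16.66²/97 = 0.327567
  stratum C: (1000/2660)²·1.58²/241 = 0.00146398
V̂(ȳ_st) = 0.430705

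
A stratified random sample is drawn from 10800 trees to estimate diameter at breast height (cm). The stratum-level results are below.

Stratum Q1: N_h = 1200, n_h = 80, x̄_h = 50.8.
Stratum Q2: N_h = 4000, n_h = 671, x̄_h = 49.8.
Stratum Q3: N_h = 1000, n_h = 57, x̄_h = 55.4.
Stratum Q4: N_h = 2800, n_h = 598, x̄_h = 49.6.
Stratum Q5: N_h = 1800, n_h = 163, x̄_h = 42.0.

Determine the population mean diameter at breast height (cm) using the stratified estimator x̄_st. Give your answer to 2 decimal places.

x̄_st ≈ 49.08

N = Σ N_h = 10800. Stratum weights W_h = N_h/N.
x̄_st = (1200·50.8 + 4000·49.8 + 1000·55.4 + 2800·49.6 + 1800·42.0) / 10800 = 49.0778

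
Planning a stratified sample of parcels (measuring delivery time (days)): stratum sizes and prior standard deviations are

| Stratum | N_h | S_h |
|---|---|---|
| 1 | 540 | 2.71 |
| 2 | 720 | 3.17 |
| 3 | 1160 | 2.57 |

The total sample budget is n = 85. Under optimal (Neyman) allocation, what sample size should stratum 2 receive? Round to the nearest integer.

29

Neyman allocation: n_h = n · N_h S_h / Σ N_i S_i, with n = 85.
  stratum 1: N_h·S_h = 540·2.71 = 1463.40
  stratum 2: N_h·S_h = 720·3.17 = 2282.40
  stratum 3: N_h·S_h = 1160·2.57 = 2981.20
Σ N_h S_h = 6727.00
n for stratum 2 = 85·2282.40/6727.00 = 28.840 → 29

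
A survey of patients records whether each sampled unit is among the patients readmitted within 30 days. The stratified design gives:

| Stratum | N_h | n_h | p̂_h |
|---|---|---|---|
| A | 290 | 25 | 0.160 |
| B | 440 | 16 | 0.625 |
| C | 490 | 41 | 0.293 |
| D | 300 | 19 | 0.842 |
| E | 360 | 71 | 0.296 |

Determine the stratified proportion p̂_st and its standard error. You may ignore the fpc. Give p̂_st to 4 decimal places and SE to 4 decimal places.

N = 1880; stratum weights W_h = N_h/N.
p̂_st = Σ W_h p̂_h = (290·0.160 + 440·0.625 + 490·0.293 + 300·0.842 + 360·0.296)/1880 = 0.43837
V̂(p̂_st) = Σ W_h² p̂_h(1−p̂_h)/(n_h−1):
  stratum A: (290/1880)²·0.160·0.840/24 = 0.00013325
  stratum B: (440/1880)²·0.625·0.375/15 = 0.000855874
  stratum C: (490/1880)²·0.293·0.707/40 = 0.000351806
  stratum D: (300/1880)²·0.842·0.158/18 = 0.000188202
  stratum E: (360/1880)²·0.296·0.704/70 = 0.000109158
V̂(p̂_st) = 0.00163829; SE = √V̂ = 0.0404758

p̂_st ≈ 0.4384, SE ≈ 0.0405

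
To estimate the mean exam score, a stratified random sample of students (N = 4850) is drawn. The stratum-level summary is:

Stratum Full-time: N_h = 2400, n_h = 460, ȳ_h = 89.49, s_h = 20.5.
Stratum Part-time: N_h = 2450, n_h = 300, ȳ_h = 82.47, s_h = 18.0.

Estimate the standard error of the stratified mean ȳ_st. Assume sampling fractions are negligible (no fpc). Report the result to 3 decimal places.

V̂(ȳ_st) = Σ W_h² s_h²/n_h, with W_h = N_h/N and N = 4850:
  stratum Full-time: (2400/4850)²·20.5²/460 = 0.223712
  stratum Part-time: (2450/4850)²·18.0²/300 = 0.275596
V̂(ȳ_st) = 0.499308
SE(ȳ_st) = √0.499308 = 0.706617

SE(ȳ_st) ≈ 0.707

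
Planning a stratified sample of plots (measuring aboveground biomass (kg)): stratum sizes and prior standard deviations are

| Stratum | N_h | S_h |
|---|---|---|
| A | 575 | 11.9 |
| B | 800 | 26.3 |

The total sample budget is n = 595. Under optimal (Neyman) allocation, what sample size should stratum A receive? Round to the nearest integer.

146

Neyman allocation: n_h = n · N_h S_h / Σ N_i S_i, with n = 595.
  stratum A: N_h·S_h = 575·11.9 = 6842.50
  stratum B: N_h·S_h = 800·26.3 = 21040.00
Σ N_h S_h = 27882.50
n for stratum A = 595·6842.50/27882.50 = 146.016 → 146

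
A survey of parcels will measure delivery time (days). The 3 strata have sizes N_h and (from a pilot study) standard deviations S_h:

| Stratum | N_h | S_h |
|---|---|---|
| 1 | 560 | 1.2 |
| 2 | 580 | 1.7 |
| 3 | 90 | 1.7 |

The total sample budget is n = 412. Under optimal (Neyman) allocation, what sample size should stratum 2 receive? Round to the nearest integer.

224

Neyman allocation: n_h = n · N_h S_h / Σ N_i S_i, with n = 412.
  stratum 1: N_h·S_h = 560·1.2 = 672.00
  stratum 2: N_h·S_h = 580·1.7 = 986.00
  stratum 3: N_h·S_h = 90·1.7 = 153.00
Σ N_h S_h = 1811.00
n for stratum 2 = 412·986.00/1811.00 = 224.314 → 224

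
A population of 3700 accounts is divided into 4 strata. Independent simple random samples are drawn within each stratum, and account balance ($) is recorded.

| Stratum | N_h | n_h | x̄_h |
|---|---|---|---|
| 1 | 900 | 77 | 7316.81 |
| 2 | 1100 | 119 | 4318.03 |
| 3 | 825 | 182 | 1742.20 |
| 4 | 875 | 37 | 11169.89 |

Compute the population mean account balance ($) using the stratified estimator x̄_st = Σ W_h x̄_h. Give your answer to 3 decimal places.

x̄_st ≈ 6093.495

N = Σ N_h = 3700. Stratum weights W_h = N_h/N.
x̄_st = (900·7316.81 + 1100·4318.03 + 825·1742.20 + 875·11169.89) / 3700 = 6093.49480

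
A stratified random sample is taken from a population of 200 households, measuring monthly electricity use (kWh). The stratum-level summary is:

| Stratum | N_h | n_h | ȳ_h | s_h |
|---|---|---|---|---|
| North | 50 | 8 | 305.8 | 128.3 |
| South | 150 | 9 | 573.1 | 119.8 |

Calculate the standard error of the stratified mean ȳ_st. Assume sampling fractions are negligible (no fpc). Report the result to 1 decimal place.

SE(ȳ_st) ≈ 32.0

V̂(ȳ_st) = Σ W_h² s_h²/n_h, with W_h = N_h/N and N = 200:
  stratum North: (50/200)²·128.3²/8 = 128.601
  stratum South: (150/200)²·119.8²/9 = 897.002
V̂(ȳ_st) = 1025.6
SE(ȳ_st) = √1025.6 = 32.025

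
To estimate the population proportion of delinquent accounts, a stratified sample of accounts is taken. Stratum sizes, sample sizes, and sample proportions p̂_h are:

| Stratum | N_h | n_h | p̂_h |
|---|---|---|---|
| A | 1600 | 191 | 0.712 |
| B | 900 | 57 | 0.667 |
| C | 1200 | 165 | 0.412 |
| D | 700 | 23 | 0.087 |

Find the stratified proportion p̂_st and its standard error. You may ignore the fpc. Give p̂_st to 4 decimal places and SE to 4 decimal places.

N = 4400; stratum weights W_h = N_h/N.
p̂_st = Σ W_h p̂_h = (1600·0.712 + 900·0.667 + 1200·0.412 + 700·0.087)/4400 = 0.52155
V̂(p̂_st) = Σ W_h² p̂_h(1−p̂_h)/(n_h−1):
  stratum A: (1600/4400)²·0.712·0.288/190 = 0.00014271
  stratum B: (900/4400)²·0.667·0.333/56 = 0.000165944
  stratum C: (1200/4400)²·0.412·0.588/164 = 0.000109872
  stratum D: (700/4400)²·0.087·0.913/22 = 9.13815e-05
V̂(p̂_st) = 0.000509907; SE = √V̂ = 0.0225811

p̂_st ≈ 0.5215, SE ≈ 0.0226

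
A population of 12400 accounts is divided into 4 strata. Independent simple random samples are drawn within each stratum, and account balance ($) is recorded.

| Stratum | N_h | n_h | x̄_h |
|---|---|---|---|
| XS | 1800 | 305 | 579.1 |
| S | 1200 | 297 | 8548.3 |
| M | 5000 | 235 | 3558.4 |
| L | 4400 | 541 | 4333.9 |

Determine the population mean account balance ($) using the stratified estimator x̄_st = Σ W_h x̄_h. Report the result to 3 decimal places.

x̄_st ≈ 3883.992

N = Σ N_h = 12400. Stratum weights W_h = N_h/N.
x̄_st = (1800·579.1 + 1200·8548.3 + 5000·3558.4 + 4400·4333.9) / 12400 = 3883.99194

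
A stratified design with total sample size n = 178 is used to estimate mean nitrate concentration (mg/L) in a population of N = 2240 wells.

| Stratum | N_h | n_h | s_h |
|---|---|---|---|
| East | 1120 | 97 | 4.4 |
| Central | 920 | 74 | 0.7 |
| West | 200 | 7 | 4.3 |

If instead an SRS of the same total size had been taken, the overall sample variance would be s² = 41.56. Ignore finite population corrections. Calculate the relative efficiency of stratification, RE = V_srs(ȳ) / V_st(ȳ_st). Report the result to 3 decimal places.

V̂(ȳ_st) = Σ W_h² s_h²/n_h, with W_h = N_h/N and N = 2240:
  stratum East: (1120/2240)²·4.4²/97 = 0.0498969
  stratum Central: (920/2240)²·0.7²/74 = 0.00111698
  stratum West: (200/2240)²·4.3²/7 = 0.0210573
V_st = 0.0720712
V_srs = s²/n = 41.56/178 = 0.233483
Relative efficiency = V_srs / V_st = 0.233483/0.0720712 = 3.2396

RE ≈ 3.240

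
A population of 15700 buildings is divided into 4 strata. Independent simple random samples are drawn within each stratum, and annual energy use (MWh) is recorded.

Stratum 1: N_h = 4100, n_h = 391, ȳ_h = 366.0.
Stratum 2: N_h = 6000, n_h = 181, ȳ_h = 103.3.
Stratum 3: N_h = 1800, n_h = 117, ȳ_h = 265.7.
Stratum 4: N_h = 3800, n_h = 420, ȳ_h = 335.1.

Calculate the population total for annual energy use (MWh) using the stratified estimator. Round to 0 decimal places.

τ̂_st ≈ 3872040

τ̂_st = Σ N_h ȳ_h = 4100·366.0 + 6000·103.3 + 1800·265.7 + 3800·335.1 = 3872040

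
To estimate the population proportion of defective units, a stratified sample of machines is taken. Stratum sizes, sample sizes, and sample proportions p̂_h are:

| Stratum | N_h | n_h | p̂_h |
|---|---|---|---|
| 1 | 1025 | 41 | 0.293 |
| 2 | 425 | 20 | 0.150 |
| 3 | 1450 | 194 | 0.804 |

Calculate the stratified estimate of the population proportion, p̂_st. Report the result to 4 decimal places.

N = 2900; stratum weights W_h = N_h/N.
p̂_st = Σ W_h p̂_h = (1025·0.293 + 425·0.150 + 1450·0.804)/2900 = 0.52754

p̂_st ≈ 0.5275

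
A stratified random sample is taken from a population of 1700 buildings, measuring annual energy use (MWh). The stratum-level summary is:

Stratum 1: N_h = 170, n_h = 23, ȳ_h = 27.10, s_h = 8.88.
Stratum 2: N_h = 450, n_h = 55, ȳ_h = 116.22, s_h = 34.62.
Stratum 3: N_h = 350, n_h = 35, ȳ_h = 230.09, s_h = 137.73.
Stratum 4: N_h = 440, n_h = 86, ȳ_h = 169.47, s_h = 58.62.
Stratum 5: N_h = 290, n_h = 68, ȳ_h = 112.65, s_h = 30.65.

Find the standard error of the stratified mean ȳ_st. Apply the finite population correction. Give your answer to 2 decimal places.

V̂(ȳ_st) = Σ W_h² (1 − n_h/N_h) s_h²/n_h, with W_h = N_h/N and N = 1700:
  stratum 1: (170/1700)²·(1 − 23/170)·8.88²/23 = 0.029646
  stratum 2: (450/1700)²·(1 − 55/450)·34.62²/55 = 1.3403
  stratum 3: (350/1700)²·(1 − 35/350)·137.73²/35 = 20.6762
  stratum 4: (440/1700)²·(1 − 86/440)·58.62²/86 = 2.15353
  stratum 5: (290/1700)²·(1 − 68/290)·30.65²/68 = 0.307755
V̂(ȳ_st) = 24.5074
SE(ȳ_st) = √24.5074 = 4.95049

SE(ȳ_st) ≈ 4.95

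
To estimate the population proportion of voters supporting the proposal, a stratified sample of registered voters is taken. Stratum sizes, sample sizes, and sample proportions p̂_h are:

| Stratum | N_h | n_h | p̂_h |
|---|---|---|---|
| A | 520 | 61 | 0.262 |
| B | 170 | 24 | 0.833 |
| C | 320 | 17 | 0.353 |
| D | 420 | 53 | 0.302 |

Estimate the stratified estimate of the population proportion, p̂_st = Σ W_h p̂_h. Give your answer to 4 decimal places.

p̂_st ≈ 0.3620

N = 1430; stratum weights W_h = N_h/N.
p̂_st = Σ W_h p̂_h = (520·0.262 + 170·0.833 + 320·0.353 + 420·0.302)/1430 = 0.36199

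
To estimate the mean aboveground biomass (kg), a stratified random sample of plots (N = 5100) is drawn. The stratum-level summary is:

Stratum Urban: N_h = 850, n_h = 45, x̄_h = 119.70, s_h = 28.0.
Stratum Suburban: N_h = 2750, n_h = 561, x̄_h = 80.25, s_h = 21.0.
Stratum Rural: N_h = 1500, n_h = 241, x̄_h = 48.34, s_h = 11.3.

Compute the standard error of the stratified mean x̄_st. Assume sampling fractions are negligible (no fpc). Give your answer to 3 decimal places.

V̂(x̄_st) = Σ W_h² s_h²/n_h, with W_h = N_h/N and N = 5100:
  stratum Urban: (850/5100)²·28.0²/45 = 0.483951
  stratum Suburban: (2750/5100)²·21.0²/561 = 0.22856
  stratum Rural: (1500/5100)²·11.3²/241 = 0.0458334
V̂(x̄_st) = 0.758344
SE(x̄_st) = √0.758344 = 0.87083

SE(x̄_st) ≈ 0.871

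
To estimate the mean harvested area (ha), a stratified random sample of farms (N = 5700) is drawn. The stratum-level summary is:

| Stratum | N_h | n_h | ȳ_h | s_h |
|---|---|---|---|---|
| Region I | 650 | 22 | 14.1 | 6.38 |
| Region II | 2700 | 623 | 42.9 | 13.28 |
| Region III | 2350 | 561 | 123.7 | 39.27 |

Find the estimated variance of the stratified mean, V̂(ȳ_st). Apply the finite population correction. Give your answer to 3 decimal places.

V̂(ȳ_st) = Σ W_h² (1 − n_h/N_h) s_h²/n_h, with W_h = N_h/N and N = 5700:
  stratum Region I: (650/5700)²·(1 − 22/650)·6.38²/22 = 0.0232457
  stratum Region II: (2700/5700)²·(1 − 623/2700)·13.28²/623 = 0.0488606
  stratum Region III: (2350/5700)²·(1 − 561/2350)·39.27²/561 = 0.355703
V̂(ȳ_st) = 0.427809

V̂(ȳ_st) ≈ 0.428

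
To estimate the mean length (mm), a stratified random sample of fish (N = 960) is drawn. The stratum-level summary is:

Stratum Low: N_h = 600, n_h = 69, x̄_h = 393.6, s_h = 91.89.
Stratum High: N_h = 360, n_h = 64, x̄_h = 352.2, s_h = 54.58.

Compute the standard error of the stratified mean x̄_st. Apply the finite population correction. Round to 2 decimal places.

V̂(x̄_st) = Σ W_h² (1 − n_h/N_h) s_h²/n_h, with W_h = N_h/N and N = 960:
  stratum Low: (600/960)²·(1 − 69/600)·91.89²/69 = 42.3049
  stratum High: (360/960)²·(1 − 64/360)·54.58²/64 = 5.38194
V̂(x̄_st) = 47.6868
SE(x̄_st) = √47.6868 = 6.90557

SE(x̄_st) ≈ 6.91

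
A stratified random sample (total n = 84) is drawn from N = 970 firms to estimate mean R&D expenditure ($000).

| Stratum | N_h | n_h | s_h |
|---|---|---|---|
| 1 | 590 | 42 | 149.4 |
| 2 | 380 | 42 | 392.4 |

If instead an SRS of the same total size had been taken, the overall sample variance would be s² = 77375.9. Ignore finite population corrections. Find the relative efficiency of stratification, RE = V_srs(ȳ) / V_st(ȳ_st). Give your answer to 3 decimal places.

RE ≈ 1.213

V̂(ȳ_st) = Σ W_h² s_h²/n_h, with W_h = N_h/N and N = 970:
  stratum 1: (590/970)²·149.4²/42 = 196.613
  stratum 2: (380/970)²·392.4²/42 = 562.642
V_st = 759.255
V_srs = s²/n = 77375.9/84 = 921.142
Relative efficiency = V_srs / V_st = 921.142/759.255 = 1.2132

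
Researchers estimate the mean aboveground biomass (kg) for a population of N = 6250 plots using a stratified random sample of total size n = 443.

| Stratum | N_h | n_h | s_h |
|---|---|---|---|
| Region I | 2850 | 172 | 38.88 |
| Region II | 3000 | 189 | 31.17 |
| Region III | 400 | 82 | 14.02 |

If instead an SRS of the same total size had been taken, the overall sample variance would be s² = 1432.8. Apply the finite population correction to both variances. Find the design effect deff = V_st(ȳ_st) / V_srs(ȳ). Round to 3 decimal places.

V̂(ȳ_st) = Σ W_h² (1 − n_h/N_h) s_h²/n_h, with W_h = N_h/N and N = 6250:
  stratum Region I: (2850/6250)²·(1 − 172/2850)·38.88²/172 = 1.71719
  stratum Region II: (3000/6250)²·(1 − 189/3000)·31.17²/189 = 1.10977
  stratum Region III: (400/6250)²·(1 − 82/400)·14.02²/82 = 0.00780565
V_st = 2.83477
V_srs = (1 − 443/6250)·1432.8/443 = 3.00506
deff = V_st / V_srs = 2.83477/3.00506 = 0.9433

deff ≈ 0.943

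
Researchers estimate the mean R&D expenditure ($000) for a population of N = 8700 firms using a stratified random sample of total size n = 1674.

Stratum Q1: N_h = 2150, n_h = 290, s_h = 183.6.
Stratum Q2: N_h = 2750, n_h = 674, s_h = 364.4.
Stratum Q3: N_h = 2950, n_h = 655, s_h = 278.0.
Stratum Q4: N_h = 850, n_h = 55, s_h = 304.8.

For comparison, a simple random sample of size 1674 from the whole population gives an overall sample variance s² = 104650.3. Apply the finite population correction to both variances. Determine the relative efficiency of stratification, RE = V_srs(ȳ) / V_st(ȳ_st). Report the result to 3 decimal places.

RE ≈ 1.083

V̂(ȳ_st) = Σ W_h² (1 − n_h/N_h) s_h²/n_h, with W_h = N_h/N and N = 8700:
  stratum Q1: (2150/8700)²·(1 − 290/2150)·183.6²/290 = 6.1413
  stratum Q2: (2750/8700)²·(1 − 674/2750)·364.4²/674 = 14.86
  stratum Q3: (2950/8700)²·(1 − 655/2950)·278.0²/655 = 10.5539
  stratum Q4: (850/8700)²·(1 − 55/850)·304.8²/55 = 15.0805
V_st = 46.6357
V_srs = (1 − 1674/8700)·104650.3/1674 = 50.4863
Relative efficiency = V_srs / V_st = 50.4863/46.6357 = 1.0826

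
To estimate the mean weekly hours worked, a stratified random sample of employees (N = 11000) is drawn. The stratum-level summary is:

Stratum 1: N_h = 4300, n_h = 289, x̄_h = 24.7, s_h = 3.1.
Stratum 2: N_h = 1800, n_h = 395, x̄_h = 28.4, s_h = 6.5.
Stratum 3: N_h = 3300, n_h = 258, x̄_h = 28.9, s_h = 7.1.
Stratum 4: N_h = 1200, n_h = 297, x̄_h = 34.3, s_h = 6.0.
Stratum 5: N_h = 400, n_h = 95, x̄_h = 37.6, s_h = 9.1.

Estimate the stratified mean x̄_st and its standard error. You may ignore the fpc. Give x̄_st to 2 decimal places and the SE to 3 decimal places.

x̄_st ≈ 28.08, SE ≈ 0.168

x̄_st = Σ W_h x̄_h = (4300·24.7 + 1800·28.4 + 3300·28.9 + 1200·34.3 + 400·37.6)/11000 = 28.08182
V̂(x̄_st) = Σ W_h² s_h²/n_h, with W_h = N_h/N and N = 11000:
  stratum 1: (4300/11000)²·3.1²/289 = 0.00508133
  stratum 2: (1800/11000)²·6.5²/395 = 0.00286411
  stratum 3: (3300/11000)²·7.1²/258 = 0.0175849
  stratum 4: (1200/11000)²·6.0²/297 = 0.00144252
  stratum 5: (400/11000)²·9.1²/95 = 0.00115264
V̂(x̄_st) = 0.0281255
SE(x̄_st) = √0.0281255 = 0.167707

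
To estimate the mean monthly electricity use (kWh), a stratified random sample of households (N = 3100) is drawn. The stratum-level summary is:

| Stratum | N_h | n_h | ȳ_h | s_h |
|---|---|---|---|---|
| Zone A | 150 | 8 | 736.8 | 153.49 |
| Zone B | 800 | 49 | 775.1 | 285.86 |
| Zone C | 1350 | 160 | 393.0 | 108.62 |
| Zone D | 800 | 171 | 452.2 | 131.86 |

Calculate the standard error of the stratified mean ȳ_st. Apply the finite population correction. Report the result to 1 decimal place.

SE(ȳ_st) ≈ 11.3

V̂(ȳ_st) = Σ W_h² (1 − n_h/N_h) s_h²/n_h, with W_h = N_h/N and N = 3100:
  stratum Zone A: (150/3100)²·(1 − 8/150)·153.49²/8 = 6.52719
  stratum Zone B: (800/3100)²·(1 − 49/800)·285.86²/49 = 104.26
  stratum Zone C: (1350/3100)²·(1 − 160/1350)·108.62²/160 = 12.327
  stratum Zone D: (800/3100)²·(1 − 171/800)·131.86²/171 = 5.32411
V̂(ȳ_st) = 128.438
SE(ȳ_st) = √128.438 = 11.3331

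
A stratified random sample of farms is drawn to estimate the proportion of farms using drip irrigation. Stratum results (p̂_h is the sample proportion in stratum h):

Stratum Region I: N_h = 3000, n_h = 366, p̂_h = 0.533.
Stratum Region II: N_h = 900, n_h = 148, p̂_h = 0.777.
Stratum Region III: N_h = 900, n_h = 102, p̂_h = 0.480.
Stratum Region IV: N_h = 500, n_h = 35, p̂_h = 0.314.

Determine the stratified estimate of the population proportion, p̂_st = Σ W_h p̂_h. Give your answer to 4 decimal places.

N = 5300; stratum weights W_h = N_h/N.
p̂_st = Σ W_h p̂_h = (3000·0.533 + 900·0.777 + 900·0.480 + 500·0.314)/5300 = 0.54477

p̂_st ≈ 0.5448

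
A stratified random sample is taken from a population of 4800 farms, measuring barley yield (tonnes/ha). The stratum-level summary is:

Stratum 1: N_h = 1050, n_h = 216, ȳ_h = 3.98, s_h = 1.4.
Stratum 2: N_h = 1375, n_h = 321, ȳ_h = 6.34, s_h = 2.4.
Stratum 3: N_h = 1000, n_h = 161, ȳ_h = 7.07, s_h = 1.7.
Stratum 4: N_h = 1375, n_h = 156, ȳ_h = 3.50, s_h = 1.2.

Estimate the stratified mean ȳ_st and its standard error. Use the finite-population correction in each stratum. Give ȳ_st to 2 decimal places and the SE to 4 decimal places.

ȳ_st ≈ 5.16, SE ≈ 0.0529

ȳ_st = Σ W_h ȳ_h = (1050·3.98 + 1375·6.34 + 1000·7.07 + 1375·3.50)/4800 = 5.16229
V̂(ȳ_st) = Σ W_h² (1 − n_h/N_h) s_h²/n_h, with W_h = N_h/N and N = 4800:
  stratum 1: (1050/4800)²·(1 − 216/1050)·1.4²/216 = 0.000344886
  stratum 2: (1375/4800)²·(1 − 321/1375)·2.4²/321 = 0.0011287
  stratum 3: (1000/4800)²·(1 − 161/1000)·1.7²/161 = 0.000653659
  stratum 4: (1375/4800)²·(1 − 156/1375)·1.2²/156 = 0.000671524
V̂(ȳ_st) = 0.00279877
SE(ȳ_st) = √0.00279877 = 0.0529034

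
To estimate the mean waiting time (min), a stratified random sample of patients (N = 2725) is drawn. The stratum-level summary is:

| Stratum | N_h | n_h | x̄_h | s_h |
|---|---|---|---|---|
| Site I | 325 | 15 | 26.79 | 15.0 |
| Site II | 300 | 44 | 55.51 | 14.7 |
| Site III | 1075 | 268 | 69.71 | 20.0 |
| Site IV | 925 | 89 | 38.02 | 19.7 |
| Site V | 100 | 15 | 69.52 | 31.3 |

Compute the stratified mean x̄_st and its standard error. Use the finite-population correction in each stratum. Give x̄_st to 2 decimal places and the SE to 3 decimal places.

x̄_st ≈ 52.26, SE ≈ 0.979

x̄_st = Σ W_h x̄_h = (325·26.79 + 300·55.51 + 1075·69.71 + 925·38.02 + 100·69.52)/2725 = 52.26367
V̂(x̄_st) = Σ W_h² (1 − n_h/N_h) s_h²/n_h, with W_h = N_h/N and N = 2725:
  stratum Site I: (325/2725)²·(1 − 15/325)·15.0²/15 = 0.203518
  stratum Site II: (300/2725)²·(1 − 44/300)·14.7²/44 = 0.0507937
  stratum Site III: (1075/2725)²·(1 − 268/1075)·20.0²/268 = 0.174371
  stratum Site IV: (925/2725)²·(1 − 89/925)·19.7²/89 = 0.454106
  stratum Site V: (100/2725)²·(1 − 15/100)·31.3²/15 = 0.0747624
V̂(x̄_st) = 0.957552
SE(x̄_st) = √0.957552 = 0.978546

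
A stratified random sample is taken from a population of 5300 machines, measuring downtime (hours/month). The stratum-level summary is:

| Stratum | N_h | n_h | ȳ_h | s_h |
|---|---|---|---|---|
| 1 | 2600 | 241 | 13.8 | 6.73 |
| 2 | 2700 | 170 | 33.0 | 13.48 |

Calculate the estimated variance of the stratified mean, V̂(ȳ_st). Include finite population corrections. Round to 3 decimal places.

V̂(ȳ_st) = Σ W_h² (1 − n_h/N_h) s_h²/n_h, with W_h = N_h/N and N = 5300:
  stratum 1: (2600/5300)²·(1 − 241/2600)·6.73²/241 = 0.0410358
  stratum 2: (2700/5300)²·(1 − 170/2700)·13.48²/170 = 0.259934
V̂(ȳ_st) = 0.30097

V̂(ȳ_st) ≈ 0.301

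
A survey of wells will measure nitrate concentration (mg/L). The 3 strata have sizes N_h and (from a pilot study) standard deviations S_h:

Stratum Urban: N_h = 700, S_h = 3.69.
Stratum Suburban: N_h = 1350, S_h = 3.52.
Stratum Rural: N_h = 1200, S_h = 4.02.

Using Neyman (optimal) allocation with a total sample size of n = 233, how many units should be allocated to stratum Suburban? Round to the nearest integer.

Neyman allocation: n_h = n · N_h S_h / Σ N_i S_i, with n = 233.
  stratum Urban: N_h·S_h = 700·3.69 = 2583.00
  stratum Suburban: N_h·S_h = 1350·3.52 = 4752.00
  stratum Rural: N_h·S_h = 1200·4.02 = 4824.00
Σ N_h S_h = 12159.00
n for stratum Suburban = 233·4752.00/12159.00 = 91.061 → 91

91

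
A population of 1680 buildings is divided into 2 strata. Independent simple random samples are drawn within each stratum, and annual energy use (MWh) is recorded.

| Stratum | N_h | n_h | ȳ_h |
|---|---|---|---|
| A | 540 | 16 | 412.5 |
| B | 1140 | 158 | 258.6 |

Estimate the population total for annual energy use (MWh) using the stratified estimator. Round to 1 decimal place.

τ̂_st ≈ 517554.0

τ̂_st = Σ N_h ȳ_h = 540·412.5 + 1140·258.6 = 517554.0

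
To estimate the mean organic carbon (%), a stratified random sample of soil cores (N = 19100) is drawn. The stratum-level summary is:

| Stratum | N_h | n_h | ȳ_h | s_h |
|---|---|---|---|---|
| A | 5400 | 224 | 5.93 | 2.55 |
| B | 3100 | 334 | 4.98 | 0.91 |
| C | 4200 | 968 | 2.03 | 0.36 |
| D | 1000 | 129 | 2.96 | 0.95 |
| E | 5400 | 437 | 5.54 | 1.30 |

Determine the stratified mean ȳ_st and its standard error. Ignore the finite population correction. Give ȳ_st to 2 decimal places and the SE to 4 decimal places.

ȳ_st ≈ 4.65, SE ≈ 0.0522

ȳ_st = Σ W_h ȳ_h = (5400·5.93 + 3100·4.98 + 4200·2.03 + 1000·2.96 + 5400·5.54)/19100 = 4.65246
V̂(ȳ_st) = Σ W_h² s_h²/n_h, with W_h = N_h/N and N = 19100:
  stratum A: (5400/19100)²·2.55²/224 = 0.00232035
  stratum B: (3100/19100)²·0.91²/334 = 6.5312e-05
  stratum C: (4200/19100)²·0.36²/968 = 6.47383e-06
  stratum D: (1000/19100)²·0.95²/129 = 1.91774e-05
  stratum E: (5400/19100)²·1.30²/437 = 0.000309119
V̂(ȳ_st) = 0.00272043
SE(ȳ_st) = √0.00272043 = 0.0521577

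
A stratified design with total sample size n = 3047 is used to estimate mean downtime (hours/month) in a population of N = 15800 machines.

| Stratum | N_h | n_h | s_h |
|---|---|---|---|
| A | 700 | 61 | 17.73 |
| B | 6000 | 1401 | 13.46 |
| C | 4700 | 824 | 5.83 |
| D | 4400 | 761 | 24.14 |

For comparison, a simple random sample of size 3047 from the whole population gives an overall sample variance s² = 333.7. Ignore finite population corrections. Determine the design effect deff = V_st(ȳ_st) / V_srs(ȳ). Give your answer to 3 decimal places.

deff ≈ 0.838

V̂(ȳ_st) = Σ W_h² s_h²/n_h, with W_h = N_h/N and N = 15800:
  stratum A: (700/15800)²·17.73²/61 = 0.0101151
  stratum B: (6000/15800)²·13.46²/1401 = 0.0186483
  stratum C: (4700/15800)²·5.83²/824 = 0.00364999
  stratum D: (4400/15800)²·24.14²/761 = 0.0593856
V_st = 0.091799
V_srs = s²/n = 333.7/3047 = 0.109518
deff = V_st / V_srs = 0.091799/0.109518 = 0.8382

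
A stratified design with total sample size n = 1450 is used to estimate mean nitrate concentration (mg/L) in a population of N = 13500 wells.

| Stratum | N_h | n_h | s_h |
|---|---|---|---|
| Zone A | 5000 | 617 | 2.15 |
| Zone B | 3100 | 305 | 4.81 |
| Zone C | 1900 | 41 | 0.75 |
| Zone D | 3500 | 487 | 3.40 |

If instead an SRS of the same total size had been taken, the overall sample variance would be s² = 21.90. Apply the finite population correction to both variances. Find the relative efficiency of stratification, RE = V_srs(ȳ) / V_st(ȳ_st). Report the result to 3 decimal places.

V̂(ȳ_st) = Σ W_h² (1 − n_h/N_h) s_h²/n_h, with W_h = N_h/N and N = 13500:
  stratum Zone A: (5000/13500)²·(1 − 617/5000)·2.15²/617 = 0.000900877
  stratum Zone B: (3100/13500)²·(1 − 305/3100)·4.81²/305 = 0.00360634
  stratum Zone C: (1900/13500)²·(1 − 41/1900)·0.75²/41 = 0.000265891
  stratum Zone D: (3500/13500)²·(1 − 487/3500)·3.40²/487 = 0.0013735
V_st = 0.00614661
V_srs = (1 − 1450/13500)·21.90/1450 = 0.0134812
Relative efficiency = V_srs / V_st = 0.0134812/0.00614661 = 2.1933

RE ≈ 2.193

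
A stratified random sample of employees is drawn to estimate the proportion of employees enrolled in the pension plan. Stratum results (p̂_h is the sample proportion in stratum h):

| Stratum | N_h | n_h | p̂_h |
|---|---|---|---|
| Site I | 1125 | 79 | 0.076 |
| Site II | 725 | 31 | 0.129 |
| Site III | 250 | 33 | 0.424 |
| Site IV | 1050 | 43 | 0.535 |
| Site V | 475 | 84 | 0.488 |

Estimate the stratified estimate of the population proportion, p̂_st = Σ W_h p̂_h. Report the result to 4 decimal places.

p̂_st ≈ 0.2975

N = 3625; stratum weights W_h = N_h/N.
p̂_st = Σ W_h p̂_h = (1125·0.076 + 725·0.129 + 250·0.424 + 1050·0.535 + 475·0.488)/3625 = 0.29754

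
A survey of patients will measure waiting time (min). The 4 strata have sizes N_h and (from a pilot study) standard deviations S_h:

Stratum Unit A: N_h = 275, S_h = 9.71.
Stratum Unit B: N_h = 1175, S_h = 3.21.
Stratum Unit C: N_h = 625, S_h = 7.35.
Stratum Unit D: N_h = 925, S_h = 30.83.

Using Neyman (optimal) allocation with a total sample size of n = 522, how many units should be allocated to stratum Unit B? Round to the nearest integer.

Neyman allocation: n_h = n · N_h S_h / Σ N_i S_i, with n = 522.
  stratum Unit A: N_h·S_h = 275·9.71 = 2670.25
  stratum Unit B: N_h·S_h = 1175·3.21 = 3771.75
  stratum Unit C: N_h·S_h = 625·7.35 = 4593.75
  stratum Unit D: N_h·S_h = 925·30.83 = 28517.75
Σ N_h S_h = 39553.50
n for stratum Unit B = 522·3771.75/39553.50 = 49.777 → 50

50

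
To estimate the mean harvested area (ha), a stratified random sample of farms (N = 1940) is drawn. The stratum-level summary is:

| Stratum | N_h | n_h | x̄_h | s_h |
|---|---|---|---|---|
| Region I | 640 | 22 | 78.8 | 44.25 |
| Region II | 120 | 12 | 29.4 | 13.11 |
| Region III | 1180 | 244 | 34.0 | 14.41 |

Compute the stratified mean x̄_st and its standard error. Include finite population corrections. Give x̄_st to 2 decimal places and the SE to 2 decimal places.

x̄_st = Σ W_h x̄_h = (640·78.8 + 120·29.4 + 1180·34.0)/1940 = 48.49485
V̂(x̄_st) = Σ W_h² (1 − n_h/N_h) s_h²/n_h, with W_h = N_h/N and N = 1940:
  stratum Region I: (640/1940)²·(1 − 22/640)·44.25²/22 = 9.35339
  stratum Region II: (120/1940)²·(1 − 12/120)·13.11²/12 = 0.0493203
  stratum Region III: (1180/1940)²·(1 − 244/1180)·14.41²/244 = 0.249743
V̂(x̄_st) = 9.65245
SE(x̄_st) = √9.65245 = 3.10684

x̄_st ≈ 48.49, SE ≈ 3.11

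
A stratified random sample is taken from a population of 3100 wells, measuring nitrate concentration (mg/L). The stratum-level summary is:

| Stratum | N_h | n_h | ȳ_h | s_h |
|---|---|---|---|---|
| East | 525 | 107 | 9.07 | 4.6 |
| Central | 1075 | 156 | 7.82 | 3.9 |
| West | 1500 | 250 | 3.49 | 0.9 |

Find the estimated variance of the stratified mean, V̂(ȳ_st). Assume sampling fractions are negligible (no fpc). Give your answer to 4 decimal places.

V̂(ȳ_st) ≈ 0.0182

V̂(ȳ_st) = Σ W_h² s_h²/n_h, with W_h = N_h/N and N = 3100:
  stratum East: (525/3100)²·4.6²/107 = 0.00567188
  stratum Central: (1075/3100)²·3.9²/156 = 0.0117246
  stratum West: (1500/3100)²·0.9²/250 = 0.000758585
V̂(ȳ_st) = 0.0181551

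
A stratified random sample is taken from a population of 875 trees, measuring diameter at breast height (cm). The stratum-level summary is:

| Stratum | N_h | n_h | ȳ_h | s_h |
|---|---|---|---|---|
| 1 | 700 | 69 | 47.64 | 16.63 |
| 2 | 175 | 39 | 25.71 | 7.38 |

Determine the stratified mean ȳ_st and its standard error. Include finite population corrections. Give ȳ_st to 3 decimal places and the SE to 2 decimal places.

ȳ_st = Σ W_h ȳ_h = (700·47.64 + 175·25.71)/875 = 43.25400
V̂(ȳ_st) = Σ W_h² (1 − n_h/N_h) s_h²/n_h, with W_h = N_h/N and N = 875:
  stratum 1: (700/875)²·(1 − 69/700)·16.63²/69 = 2.31231
  stratum 2: (175/875)²·(1 − 39/175)·7.38²/39 = 0.0434119
V̂(ȳ_st) = 2.35573
SE(ȳ_st) = √2.35573 = 1.53484

ȳ_st ≈ 43.254, SE ≈ 1.53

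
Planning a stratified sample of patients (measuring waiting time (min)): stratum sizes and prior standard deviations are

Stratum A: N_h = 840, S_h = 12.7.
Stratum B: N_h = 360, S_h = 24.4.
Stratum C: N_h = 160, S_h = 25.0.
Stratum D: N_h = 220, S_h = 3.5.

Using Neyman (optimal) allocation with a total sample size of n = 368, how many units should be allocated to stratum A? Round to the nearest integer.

Neyman allocation: n_h = n · N_h S_h / Σ N_i S_i, with n = 368.
  stratum A: N_h·S_h = 840·12.7 = 10668.00
  stratum B: N_h·S_h = 360·24.4 = 8784.00
  stratum C: N_h·S_h = 160·25.0 = 4000.00
  stratum D: N_h·S_h = 220·3.5 = 770.00
Σ N_h S_h = 24222.00
n for stratum A = 368·10668.00/24222.00 = 162.077 → 162

162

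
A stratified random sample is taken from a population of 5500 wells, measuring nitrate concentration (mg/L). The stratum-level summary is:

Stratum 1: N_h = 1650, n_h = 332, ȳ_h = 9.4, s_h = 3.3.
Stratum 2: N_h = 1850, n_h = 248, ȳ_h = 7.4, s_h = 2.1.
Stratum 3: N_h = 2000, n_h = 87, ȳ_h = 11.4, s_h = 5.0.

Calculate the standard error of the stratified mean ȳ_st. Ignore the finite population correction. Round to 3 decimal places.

SE(ȳ_st) ≈ 0.207

V̂(ȳ_st) = Σ W_h² s_h²/n_h, with W_h = N_h/N and N = 5500:
  stratum 1: (1650/5500)²·3.3²/332 = 0.00295211
  stratum 2: (1850/5500)²·2.1²/248 = 0.00201189
  stratum 3: (2000/5500)²·5.0²/87 = 0.0379975
V̂(ȳ_st) = 0.0429615
SE(ȳ_st) = √0.0429615 = 0.207272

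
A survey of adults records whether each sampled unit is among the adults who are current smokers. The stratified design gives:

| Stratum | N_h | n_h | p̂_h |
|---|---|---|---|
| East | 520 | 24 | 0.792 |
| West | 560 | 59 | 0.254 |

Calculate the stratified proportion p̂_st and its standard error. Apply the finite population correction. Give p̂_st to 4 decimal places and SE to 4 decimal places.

p̂_st ≈ 0.5130, SE ≈ 0.0487

N = 1080; stratum weights W_h = N_h/N.
p̂_st = Σ W_h p̂_h = (520·0.792 + 560·0.254)/1080 = 0.51304
V̂(p̂_st) = Σ W_h² (1 − n_h/N_h) p̂_h(1−p̂_h)/(n_h−1):
  stratum East: (520/1080)²·(1 − 24/520)·0.792·0.208/23 = 0.00158379
  stratum West: (560/1080)²·(1 − 59/560)·0.254·0.746/58 = 0.000785819
V̂(p̂_st) = 0.00236961; SE = √V̂ = 0.0486787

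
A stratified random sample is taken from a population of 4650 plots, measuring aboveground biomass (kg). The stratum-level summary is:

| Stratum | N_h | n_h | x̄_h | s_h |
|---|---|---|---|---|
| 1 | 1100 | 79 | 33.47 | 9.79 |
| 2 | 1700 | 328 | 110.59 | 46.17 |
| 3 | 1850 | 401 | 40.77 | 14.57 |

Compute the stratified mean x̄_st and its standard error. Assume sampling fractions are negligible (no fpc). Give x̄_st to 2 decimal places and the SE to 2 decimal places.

x̄_st ≈ 64.57, SE ≈ 1.01

x̄_st = Σ W_h x̄_h = (1100·33.47 + 1700·110.59 + 1850·40.77)/4650 = 64.56871
V̂(x̄_st) = Σ W_h² s_h²/n_h, with W_h = N_h/N and N = 4650:
  stratum 1: (1100/4650)²·9.79²/79 = 0.0678919
  stratum 2: (1700/4650)²·46.17²/328 = 0.868636
  stratum 3: (1850/4650)²·14.57²/401 = 0.0837939
V̂(x̄_st) = 1.02032
SE(x̄_st) = √1.02032 = 1.01011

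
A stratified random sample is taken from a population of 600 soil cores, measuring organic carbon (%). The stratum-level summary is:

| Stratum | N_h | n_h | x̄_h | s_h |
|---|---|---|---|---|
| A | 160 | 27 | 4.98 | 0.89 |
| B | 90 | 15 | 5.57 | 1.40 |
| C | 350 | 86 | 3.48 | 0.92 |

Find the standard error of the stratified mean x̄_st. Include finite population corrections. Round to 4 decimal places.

SE(x̄_st) ≈ 0.0819

V̂(x̄_st) = Σ W_h² (1 − n_h/N_h) s_h²/n_h, with W_h = N_h/N and N = 600:
  stratum A: (160/600)²·(1 − 27/160)·0.89²/27 = 0.00173414
  stratum B: (90/600)²·(1 − 15/90)·1.40²/15 = 0.00245
  stratum C: (350/600)²·(1 − 86/350)·0.92²/86 = 0.00252608
V̂(x̄_st) = 0.00671022
SE(x̄_st) = √0.00671022 = 0.0819159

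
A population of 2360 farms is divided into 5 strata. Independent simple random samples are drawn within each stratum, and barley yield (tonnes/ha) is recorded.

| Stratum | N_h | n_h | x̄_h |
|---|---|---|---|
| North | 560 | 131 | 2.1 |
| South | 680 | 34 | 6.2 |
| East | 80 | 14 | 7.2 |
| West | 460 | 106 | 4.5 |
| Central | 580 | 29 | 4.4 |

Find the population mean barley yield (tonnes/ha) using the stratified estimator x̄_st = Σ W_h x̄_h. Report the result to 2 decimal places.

N = Σ N_h = 2360. Stratum weights W_h = N_h/N.
x̄_st = (560·2.1 + 680·6.2 + 80·7.2 + 460·4.5 + 580·4.4) / 2360 = 4.4873

x̄_st ≈ 4.49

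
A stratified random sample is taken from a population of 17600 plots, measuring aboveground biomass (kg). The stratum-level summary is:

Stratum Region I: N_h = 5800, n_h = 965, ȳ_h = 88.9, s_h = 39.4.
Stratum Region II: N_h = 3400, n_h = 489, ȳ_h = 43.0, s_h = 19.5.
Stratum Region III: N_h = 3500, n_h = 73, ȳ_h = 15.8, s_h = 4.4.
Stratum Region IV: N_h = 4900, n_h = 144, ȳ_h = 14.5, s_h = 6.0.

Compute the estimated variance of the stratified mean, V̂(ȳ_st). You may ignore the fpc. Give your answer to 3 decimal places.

V̂(ȳ_st) ≈ 0.234

V̂(ȳ_st) = Σ W_h² s_h²/n_h, with W_h = N_h/N and N = 17600:
  stratum Region I: (5800/17600)²·39.4²/965 = 0.174701
  stratum Region II: (3400/17600)²·19.5²/489 = 0.0290197
  stratum Region III: (3500/17600)²·4.4²/73 = 0.010488
  stratum Region IV: (4900/17600)²·6.0²/144 = 0.0193779
V̂(ȳ_st) = 0.233587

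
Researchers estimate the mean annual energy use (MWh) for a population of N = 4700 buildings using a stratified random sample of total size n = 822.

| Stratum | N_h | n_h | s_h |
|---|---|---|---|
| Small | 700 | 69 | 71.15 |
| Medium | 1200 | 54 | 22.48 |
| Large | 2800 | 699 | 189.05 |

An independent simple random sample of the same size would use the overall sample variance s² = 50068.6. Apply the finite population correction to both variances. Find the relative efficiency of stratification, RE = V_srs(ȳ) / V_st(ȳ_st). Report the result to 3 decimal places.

RE ≈ 3.208

V̂(ȳ_st) = Σ W_h² (1 − n_h/N_h) s_h²/n_h, with W_h = N_h/N and N = 4700:
  stratum Small: (700/4700)²·(1 − 69/700)·71.15²/69 = 1.46701
  stratum Medium: (1200/4700)²·(1 − 54/1200)·22.48²/54 = 0.582598
  stratum Large: (2800/4700)²·(1 − 699/2800)·189.05²/699 = 13.6165
V_st = 15.6661
V_srs = (1 − 822/4700)·50068.6/822 = 50.2578
Relative efficiency = V_srs / V_st = 50.2578/15.6661 = 3.2081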